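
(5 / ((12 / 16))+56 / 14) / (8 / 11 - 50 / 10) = -352 / 141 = -2.50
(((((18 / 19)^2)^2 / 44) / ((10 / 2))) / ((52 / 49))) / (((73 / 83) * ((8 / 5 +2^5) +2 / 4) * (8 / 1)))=26683587 / 1855614133516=0.00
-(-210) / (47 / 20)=4200 / 47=89.36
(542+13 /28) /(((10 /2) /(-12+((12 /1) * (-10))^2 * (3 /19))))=163175427 /665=245376.58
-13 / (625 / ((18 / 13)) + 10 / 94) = -10998 / 381965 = -0.03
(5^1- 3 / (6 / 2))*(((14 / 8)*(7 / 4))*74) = 1813 / 2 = 906.50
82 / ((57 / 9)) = 12.95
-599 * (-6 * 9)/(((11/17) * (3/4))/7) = 5132232/11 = 466566.55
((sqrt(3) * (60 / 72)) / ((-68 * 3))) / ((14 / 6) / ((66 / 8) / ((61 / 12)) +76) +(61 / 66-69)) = 260425 * sqrt(3) / 4338052044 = 0.00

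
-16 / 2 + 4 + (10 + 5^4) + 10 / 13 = 8213 / 13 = 631.77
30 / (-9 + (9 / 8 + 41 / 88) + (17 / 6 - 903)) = -99 / 2995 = -0.03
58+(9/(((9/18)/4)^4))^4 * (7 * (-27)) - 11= -349037133895538048977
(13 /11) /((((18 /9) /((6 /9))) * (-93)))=-13 /3069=-0.00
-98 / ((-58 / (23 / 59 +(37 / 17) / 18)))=451829 / 523566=0.86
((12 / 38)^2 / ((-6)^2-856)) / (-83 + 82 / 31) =279 / 184346455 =0.00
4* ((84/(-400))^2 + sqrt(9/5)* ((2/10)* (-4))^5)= 441/2500 - 12288* sqrt(5)/15625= -1.58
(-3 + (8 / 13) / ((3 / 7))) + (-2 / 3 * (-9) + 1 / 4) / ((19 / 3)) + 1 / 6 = -1217 / 2964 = -0.41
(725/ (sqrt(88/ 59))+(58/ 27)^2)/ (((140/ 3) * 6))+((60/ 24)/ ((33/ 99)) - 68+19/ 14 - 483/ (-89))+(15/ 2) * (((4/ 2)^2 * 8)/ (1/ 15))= 145 * sqrt(1298)/ 2464+16106126999/ 4541670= 3548.42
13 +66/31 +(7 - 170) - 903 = -1050.87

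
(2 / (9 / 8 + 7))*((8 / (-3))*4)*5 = -512 / 39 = -13.13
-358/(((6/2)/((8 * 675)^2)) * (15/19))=-4407696000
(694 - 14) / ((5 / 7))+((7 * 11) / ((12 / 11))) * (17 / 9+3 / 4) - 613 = 226913 / 432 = 525.26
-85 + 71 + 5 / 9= -121 / 9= -13.44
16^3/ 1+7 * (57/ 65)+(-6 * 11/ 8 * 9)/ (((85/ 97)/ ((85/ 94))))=98383679/ 24440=4025.52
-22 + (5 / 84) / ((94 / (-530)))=-88181 / 3948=-22.34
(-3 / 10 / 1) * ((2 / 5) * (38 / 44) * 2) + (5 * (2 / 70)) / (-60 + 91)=-12094 / 59675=-0.20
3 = 3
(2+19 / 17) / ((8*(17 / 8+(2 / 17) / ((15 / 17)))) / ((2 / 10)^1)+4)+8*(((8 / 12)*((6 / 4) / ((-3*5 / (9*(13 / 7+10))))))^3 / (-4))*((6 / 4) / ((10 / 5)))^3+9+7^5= 113002837050353 / 6600692000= 17119.85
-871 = -871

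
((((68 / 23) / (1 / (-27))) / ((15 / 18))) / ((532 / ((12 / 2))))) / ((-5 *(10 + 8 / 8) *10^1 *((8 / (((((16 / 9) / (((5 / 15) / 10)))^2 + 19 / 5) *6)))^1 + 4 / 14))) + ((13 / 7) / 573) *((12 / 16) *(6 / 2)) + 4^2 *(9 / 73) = 59833487644654629 / 30116128953333500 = 1.99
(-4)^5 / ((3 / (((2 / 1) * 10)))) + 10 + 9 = -20423 / 3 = -6807.67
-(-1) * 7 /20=7 /20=0.35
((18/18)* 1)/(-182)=-1/182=-0.01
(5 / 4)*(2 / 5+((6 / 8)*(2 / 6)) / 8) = 69 / 128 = 0.54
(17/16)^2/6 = 289/1536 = 0.19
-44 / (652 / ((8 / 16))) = -11 / 326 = -0.03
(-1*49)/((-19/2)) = 98/19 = 5.16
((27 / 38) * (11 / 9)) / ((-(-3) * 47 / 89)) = 979 / 1786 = 0.55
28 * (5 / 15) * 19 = 532 / 3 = 177.33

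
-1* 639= -639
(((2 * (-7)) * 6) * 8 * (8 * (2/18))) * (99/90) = -657.07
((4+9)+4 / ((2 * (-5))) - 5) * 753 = 28614 / 5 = 5722.80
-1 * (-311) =311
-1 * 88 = -88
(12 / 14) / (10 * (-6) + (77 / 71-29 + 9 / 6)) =-852 / 85897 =-0.01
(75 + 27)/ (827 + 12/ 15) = 510/ 4139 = 0.12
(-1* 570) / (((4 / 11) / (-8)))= 12540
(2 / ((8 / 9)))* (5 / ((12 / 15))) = 225 / 16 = 14.06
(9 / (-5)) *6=-10.80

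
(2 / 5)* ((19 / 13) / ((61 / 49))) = 1862 / 3965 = 0.47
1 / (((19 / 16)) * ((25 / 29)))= 464 / 475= 0.98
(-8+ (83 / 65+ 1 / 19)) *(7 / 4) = -11.67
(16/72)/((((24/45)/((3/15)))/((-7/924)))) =-1/1584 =-0.00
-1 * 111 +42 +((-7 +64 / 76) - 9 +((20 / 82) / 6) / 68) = -13373941 / 158916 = -84.16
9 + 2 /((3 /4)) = 35 /3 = 11.67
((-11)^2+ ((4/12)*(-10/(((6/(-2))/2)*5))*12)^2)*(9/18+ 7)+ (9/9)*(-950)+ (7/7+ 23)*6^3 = 32129/6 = 5354.83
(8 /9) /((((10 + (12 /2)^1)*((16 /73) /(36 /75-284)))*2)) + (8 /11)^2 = -3855419 /108900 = -35.40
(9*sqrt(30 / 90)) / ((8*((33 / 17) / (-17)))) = -289*sqrt(3) / 88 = -5.69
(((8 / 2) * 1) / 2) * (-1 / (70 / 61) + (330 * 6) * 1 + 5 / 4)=277253 / 70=3960.76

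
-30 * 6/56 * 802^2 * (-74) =1070934660/7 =152990665.71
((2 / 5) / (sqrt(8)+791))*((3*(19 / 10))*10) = 0.03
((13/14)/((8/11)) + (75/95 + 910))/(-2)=-1940877/4256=-456.03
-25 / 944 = -0.03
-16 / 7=-2.29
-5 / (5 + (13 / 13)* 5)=-0.50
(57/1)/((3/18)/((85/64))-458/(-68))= 29070/3499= 8.31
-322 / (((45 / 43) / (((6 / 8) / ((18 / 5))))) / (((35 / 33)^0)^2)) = -6923 / 108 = -64.10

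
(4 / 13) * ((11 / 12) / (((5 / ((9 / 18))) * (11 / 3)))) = 1 / 130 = 0.01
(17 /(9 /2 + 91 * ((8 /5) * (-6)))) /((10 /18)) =-102 /2897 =-0.04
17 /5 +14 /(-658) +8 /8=1029 /235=4.38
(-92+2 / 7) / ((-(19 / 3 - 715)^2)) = 2889 / 15819566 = 0.00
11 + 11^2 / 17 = 308 / 17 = 18.12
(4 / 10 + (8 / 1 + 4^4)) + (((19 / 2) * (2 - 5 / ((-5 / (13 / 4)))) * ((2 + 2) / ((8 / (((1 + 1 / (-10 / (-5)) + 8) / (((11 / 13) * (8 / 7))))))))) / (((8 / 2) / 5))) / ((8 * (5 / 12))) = 40130081 / 112640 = 356.27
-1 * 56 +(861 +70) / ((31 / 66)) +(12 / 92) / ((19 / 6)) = 26093828 / 13547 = 1926.17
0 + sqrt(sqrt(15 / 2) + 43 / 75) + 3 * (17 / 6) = sqrt(516 + 450 * sqrt(30)) / 30 + 17 / 2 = 10.32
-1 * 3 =-3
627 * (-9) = -5643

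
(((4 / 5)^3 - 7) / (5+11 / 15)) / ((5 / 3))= -7299 / 10750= -0.68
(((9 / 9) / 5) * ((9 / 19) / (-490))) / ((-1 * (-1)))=-9 / 46550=-0.00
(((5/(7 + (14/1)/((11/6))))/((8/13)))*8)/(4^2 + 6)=65/322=0.20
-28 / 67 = -0.42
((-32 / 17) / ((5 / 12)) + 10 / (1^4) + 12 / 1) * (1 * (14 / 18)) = 10402 / 765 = 13.60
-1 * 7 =-7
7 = 7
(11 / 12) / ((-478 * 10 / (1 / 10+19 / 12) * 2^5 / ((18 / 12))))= -1111 / 73420800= -0.00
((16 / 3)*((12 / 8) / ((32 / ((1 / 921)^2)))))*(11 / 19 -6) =-103 / 64466316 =-0.00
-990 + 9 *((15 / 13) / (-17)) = -218925 / 221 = -990.61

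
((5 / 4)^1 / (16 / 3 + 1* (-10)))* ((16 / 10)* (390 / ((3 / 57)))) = -3175.71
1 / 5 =0.20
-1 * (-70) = 70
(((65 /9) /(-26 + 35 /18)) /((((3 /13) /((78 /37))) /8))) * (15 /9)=-1757600 /48063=-36.57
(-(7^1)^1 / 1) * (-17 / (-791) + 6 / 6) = -808 / 113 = -7.15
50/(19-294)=-2/11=-0.18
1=1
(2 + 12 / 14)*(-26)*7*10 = -5200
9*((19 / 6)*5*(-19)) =-5415 / 2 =-2707.50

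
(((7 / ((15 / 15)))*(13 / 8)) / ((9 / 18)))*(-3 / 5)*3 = -819 / 20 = -40.95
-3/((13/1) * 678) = -1/2938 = -0.00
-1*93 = -93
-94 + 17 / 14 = -1299 / 14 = -92.79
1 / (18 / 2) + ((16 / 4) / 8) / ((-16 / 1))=23 / 288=0.08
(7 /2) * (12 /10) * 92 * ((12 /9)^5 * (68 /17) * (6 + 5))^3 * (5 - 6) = -58903861556936704 /23914845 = -2463066833.88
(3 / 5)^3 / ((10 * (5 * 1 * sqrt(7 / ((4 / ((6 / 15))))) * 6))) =9 * sqrt(70) / 87500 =0.00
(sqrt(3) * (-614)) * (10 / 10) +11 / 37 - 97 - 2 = -614 * sqrt(3) - 3652 / 37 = -1162.18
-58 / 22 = -29 / 11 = -2.64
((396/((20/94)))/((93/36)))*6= 670032/155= 4322.79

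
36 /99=0.36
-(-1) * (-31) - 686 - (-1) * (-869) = -1586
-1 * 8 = -8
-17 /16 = -1.06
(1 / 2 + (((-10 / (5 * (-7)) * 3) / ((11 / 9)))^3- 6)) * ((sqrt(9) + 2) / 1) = -23534675 / 913066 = -25.78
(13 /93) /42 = 13 /3906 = 0.00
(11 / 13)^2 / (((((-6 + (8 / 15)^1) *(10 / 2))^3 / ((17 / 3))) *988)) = -18513 / 92063017696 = -0.00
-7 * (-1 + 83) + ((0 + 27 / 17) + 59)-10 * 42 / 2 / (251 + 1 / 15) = -2351657 / 4573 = -514.25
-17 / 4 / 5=-17 / 20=-0.85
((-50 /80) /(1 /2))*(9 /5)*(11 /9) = -11 /4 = -2.75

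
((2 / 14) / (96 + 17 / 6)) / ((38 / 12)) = 36 / 78869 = 0.00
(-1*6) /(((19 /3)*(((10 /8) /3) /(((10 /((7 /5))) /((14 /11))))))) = -11880 /931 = -12.76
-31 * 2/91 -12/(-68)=-781/1547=-0.50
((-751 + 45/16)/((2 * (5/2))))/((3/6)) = -11971/40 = -299.28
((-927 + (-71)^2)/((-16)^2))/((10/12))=6171/320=19.28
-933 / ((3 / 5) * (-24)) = 1555 / 24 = 64.79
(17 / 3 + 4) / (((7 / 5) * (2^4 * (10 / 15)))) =145 / 224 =0.65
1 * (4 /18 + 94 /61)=968 /549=1.76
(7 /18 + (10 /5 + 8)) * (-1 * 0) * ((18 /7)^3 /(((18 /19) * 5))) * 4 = 0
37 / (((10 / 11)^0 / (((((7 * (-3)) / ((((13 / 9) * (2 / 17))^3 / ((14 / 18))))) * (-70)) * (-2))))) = -75756322845 / 4394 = -17240856.36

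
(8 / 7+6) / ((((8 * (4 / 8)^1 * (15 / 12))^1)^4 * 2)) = 1 / 175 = 0.01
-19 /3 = -6.33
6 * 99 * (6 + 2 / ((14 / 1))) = 25542 / 7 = 3648.86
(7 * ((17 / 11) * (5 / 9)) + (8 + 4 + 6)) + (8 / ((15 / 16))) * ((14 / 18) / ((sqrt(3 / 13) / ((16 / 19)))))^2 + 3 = 620557546 / 14474295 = 42.87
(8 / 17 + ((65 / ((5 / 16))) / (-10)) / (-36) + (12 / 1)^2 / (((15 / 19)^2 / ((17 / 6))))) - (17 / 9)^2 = 22448329 / 34425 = 652.09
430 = 430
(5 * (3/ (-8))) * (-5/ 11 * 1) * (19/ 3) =475/ 88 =5.40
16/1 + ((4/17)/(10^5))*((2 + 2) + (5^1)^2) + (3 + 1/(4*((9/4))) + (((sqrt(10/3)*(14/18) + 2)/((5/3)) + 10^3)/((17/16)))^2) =17941504*sqrt(30)/65025 + 173218822385311/195075000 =889471.39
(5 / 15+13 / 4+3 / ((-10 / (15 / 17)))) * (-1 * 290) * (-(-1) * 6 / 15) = -19633 / 51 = -384.96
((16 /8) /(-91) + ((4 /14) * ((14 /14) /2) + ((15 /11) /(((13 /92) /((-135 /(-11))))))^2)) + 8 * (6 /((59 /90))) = 14409223205077 /1021897877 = 14100.45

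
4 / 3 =1.33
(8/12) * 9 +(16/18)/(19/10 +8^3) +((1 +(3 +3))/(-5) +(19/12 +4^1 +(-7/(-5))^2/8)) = 96480169/9250200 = 10.43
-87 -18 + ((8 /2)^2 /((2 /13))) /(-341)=-35909 /341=-105.30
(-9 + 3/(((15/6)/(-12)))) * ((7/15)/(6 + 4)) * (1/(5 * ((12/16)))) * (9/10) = -819/3125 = -0.26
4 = 4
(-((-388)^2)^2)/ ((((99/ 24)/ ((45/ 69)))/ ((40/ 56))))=-4532699187200/ 1771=-2559401009.15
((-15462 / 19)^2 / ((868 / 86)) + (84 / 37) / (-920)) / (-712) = -43742071036383 / 474653283440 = -92.16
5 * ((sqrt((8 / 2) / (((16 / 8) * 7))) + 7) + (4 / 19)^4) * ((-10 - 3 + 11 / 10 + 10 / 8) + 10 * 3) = 387 * sqrt(14) / 28 + 353138661 / 521284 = 729.16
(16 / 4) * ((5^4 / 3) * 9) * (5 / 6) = 6250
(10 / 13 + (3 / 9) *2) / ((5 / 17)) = 952 / 195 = 4.88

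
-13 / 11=-1.18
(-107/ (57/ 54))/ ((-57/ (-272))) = -174624/ 361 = -483.72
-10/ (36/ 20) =-50/ 9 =-5.56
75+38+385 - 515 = -17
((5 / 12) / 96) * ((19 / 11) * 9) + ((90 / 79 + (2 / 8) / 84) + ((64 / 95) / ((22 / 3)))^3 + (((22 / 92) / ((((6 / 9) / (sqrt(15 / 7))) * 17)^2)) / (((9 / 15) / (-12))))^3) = 4219371689662964923321490269 / 3487211942846621763263952000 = 1.21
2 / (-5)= -2 / 5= -0.40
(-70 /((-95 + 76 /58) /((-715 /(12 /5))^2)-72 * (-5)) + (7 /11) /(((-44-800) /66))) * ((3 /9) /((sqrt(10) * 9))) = -24039626261 * sqrt(10) /26578563440040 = -0.00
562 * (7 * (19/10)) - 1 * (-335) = 39048/5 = 7809.60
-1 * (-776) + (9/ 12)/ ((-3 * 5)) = 15519/ 20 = 775.95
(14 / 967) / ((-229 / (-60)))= 840 / 221443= 0.00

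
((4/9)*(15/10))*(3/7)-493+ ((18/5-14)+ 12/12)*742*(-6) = 1447463/35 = 41356.09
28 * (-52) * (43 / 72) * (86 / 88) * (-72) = 61185.09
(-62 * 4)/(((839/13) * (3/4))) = -12896/2517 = -5.12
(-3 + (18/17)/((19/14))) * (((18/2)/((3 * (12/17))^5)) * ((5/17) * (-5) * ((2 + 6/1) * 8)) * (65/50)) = 76323455/1329696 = 57.40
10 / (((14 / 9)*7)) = 45 / 49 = 0.92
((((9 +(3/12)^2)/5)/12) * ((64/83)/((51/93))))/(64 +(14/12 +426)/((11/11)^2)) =1798/4158217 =0.00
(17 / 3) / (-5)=-17 / 15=-1.13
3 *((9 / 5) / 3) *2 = 18 / 5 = 3.60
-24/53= -0.45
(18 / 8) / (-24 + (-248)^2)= 9 / 245920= 0.00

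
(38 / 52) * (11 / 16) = 209 / 416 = 0.50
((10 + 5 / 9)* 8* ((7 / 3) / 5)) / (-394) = -532 / 5319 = -0.10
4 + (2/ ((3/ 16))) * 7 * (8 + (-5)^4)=47268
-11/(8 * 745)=-11/5960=-0.00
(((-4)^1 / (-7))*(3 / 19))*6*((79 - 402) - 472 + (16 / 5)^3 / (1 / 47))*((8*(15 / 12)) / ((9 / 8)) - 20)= -2980384 / 665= -4481.78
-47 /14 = -3.36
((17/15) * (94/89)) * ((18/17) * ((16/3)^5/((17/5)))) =197132288/122553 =1608.55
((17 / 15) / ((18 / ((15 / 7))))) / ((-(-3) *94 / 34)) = 289 / 17766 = 0.02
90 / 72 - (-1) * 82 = 333 / 4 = 83.25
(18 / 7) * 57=1026 / 7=146.57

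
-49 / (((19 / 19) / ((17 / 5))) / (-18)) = 14994 / 5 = 2998.80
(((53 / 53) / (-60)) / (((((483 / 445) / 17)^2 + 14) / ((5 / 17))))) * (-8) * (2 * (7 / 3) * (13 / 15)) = 35010820 / 3091277979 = 0.01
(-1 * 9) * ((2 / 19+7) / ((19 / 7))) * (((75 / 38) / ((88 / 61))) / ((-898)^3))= 38910375 / 874183249689728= 0.00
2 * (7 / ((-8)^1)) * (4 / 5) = -7 / 5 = -1.40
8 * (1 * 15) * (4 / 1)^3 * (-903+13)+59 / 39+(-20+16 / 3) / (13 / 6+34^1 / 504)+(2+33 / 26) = -300161051089 / 43914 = -6835201.78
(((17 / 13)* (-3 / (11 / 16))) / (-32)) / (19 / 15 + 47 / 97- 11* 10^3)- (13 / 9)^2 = -773468525573 / 370712803032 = -2.09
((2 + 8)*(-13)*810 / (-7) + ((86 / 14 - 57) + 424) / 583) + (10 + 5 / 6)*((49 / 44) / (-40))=15043.20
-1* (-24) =24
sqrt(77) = 8.77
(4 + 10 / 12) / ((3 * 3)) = 29 / 54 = 0.54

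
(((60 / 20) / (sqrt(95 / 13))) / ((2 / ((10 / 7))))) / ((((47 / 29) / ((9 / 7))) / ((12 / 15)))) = 3132 * sqrt(1235) / 218785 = 0.50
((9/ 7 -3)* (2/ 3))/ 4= -2/ 7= -0.29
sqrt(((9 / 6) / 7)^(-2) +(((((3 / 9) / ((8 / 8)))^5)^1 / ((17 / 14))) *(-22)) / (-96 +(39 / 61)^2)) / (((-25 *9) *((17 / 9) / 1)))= -2 *sqrt(16125289000201010) / 23129067375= -0.01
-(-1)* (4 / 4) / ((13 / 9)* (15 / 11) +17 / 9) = 99 / 382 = 0.26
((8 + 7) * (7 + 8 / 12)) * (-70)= -8050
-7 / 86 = -0.08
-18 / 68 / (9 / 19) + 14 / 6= 181 / 102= 1.77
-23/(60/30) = -11.50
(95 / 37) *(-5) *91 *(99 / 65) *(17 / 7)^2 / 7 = -2718045 / 1813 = -1499.20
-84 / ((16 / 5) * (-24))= 35 / 32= 1.09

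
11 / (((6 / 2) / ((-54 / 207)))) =-22 / 23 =-0.96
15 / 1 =15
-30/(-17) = 30/17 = 1.76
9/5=1.80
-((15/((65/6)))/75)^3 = -216/34328125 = -0.00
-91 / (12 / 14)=-637 / 6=-106.17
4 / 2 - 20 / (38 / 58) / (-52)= 639 / 247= 2.59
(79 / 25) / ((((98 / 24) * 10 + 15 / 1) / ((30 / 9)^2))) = 632 / 1005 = 0.63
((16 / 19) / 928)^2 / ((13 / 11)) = 11 / 15787252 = 0.00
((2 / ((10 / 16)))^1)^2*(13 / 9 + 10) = 26368 / 225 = 117.19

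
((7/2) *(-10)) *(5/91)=-25/13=-1.92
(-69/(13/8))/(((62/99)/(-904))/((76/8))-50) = 234658512/276319303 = 0.85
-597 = -597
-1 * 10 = -10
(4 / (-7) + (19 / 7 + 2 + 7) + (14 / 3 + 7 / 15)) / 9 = 1709 / 945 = 1.81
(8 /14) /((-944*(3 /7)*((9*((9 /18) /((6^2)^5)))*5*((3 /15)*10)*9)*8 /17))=-448.11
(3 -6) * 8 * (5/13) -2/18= -1093/117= -9.34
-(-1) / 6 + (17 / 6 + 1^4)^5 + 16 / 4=6468743 / 7776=831.89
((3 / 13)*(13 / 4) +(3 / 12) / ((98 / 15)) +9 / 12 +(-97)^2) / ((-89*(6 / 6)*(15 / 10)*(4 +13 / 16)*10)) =-7377862 / 5036955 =-1.46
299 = 299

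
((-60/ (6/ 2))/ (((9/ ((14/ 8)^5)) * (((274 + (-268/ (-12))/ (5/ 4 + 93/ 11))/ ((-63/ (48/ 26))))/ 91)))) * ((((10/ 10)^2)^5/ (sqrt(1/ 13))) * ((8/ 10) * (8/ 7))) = 8489904787 * sqrt(13)/ 22652288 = 1351.33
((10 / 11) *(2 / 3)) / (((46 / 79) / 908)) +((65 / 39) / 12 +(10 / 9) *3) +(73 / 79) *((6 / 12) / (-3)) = 682406921 / 719532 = 948.40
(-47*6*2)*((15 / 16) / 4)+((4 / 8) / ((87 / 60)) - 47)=-82983 / 464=-178.84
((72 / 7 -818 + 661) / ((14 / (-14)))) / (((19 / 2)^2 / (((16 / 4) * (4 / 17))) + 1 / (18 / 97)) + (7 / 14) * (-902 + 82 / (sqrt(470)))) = -4000426597440 / 9535473761707 -6985046016 * sqrt(470) / 66748316331949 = -0.42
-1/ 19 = -0.05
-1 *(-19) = 19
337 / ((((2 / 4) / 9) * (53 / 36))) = 218376 / 53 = 4120.30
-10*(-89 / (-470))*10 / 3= -890 / 141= -6.31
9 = 9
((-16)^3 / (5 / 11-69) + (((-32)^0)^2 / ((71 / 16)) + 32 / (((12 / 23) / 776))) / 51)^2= 57223368415396096 / 58034255409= 986027.44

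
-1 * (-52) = 52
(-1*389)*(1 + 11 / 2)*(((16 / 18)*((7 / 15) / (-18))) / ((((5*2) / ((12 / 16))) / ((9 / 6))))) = 35399 / 5400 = 6.56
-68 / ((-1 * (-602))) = -34 / 301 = -0.11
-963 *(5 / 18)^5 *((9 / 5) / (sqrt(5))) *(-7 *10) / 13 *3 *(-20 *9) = -2340625 *sqrt(5) / 1404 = -3727.78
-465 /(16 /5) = -145.31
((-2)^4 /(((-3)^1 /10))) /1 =-160 /3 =-53.33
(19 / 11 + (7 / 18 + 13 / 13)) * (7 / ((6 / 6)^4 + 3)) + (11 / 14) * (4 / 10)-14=-228203 / 27720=-8.23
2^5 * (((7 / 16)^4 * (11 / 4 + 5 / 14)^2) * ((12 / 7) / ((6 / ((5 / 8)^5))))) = 165571875 / 536870912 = 0.31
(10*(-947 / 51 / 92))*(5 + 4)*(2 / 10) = -2841 / 782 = -3.63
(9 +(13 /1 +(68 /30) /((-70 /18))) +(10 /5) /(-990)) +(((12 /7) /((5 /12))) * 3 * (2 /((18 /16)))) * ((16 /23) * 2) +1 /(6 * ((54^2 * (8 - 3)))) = 40237914239 /774635400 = 51.94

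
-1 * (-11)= 11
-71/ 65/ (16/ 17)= -1207/ 1040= -1.16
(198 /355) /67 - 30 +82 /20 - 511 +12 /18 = -76524671 /142710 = -536.23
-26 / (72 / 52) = -169 / 9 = -18.78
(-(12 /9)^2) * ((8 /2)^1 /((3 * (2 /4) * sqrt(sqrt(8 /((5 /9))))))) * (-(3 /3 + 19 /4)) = 368 * 10^(1 /4) * sqrt(3) /81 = 13.99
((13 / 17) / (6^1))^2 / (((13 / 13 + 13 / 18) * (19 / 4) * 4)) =169 / 340442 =0.00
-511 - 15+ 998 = 472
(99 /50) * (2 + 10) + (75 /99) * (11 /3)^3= 123739 /2025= 61.11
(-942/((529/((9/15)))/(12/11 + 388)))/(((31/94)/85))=-19328257440/180389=-107147.65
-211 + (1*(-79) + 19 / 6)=-286.83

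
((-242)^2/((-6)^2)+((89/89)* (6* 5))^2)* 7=159187/9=17687.44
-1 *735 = -735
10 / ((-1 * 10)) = -1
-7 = -7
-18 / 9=-2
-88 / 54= -1.63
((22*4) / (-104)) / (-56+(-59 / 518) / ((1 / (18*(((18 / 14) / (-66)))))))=438746 / 29016299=0.02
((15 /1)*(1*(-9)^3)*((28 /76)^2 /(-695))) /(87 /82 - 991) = -8787366 /4073280325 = -0.00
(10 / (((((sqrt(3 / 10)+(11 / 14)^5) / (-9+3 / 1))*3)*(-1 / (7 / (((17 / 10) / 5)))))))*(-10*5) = -24302.31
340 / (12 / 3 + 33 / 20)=6800 / 113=60.18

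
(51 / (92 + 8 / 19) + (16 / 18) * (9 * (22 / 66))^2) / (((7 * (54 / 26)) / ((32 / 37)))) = 0.51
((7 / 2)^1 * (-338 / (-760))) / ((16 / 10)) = 1183 / 1216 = 0.97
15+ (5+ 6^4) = 1316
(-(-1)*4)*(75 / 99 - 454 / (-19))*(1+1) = 123656 / 627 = 197.22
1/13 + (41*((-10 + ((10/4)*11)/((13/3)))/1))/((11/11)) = -3893/26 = -149.73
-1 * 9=-9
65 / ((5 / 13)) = 169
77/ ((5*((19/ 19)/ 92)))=7084/ 5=1416.80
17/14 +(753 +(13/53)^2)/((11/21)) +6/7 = 622807795/432586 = 1439.73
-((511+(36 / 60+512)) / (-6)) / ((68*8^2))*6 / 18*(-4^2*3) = -853 / 1360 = -0.63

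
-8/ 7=-1.14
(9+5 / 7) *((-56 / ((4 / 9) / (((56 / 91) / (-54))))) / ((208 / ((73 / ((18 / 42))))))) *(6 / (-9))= -34748 / 4563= -7.62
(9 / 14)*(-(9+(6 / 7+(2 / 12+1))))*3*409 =-1704303 / 196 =-8695.42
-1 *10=-10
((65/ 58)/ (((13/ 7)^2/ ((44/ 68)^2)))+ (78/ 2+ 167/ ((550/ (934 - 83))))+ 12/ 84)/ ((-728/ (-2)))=15608099779/ 19085841775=0.82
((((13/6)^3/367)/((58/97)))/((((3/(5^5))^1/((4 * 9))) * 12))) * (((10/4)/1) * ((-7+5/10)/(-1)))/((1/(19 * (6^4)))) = 2467402640625/42572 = 57958344.47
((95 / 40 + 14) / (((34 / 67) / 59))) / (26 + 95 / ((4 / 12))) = 517843 / 84592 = 6.12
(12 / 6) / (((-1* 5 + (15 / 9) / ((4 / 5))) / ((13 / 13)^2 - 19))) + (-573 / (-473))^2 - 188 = -1363994377 / 7830515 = -174.19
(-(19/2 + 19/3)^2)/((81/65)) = -586625/2916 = -201.17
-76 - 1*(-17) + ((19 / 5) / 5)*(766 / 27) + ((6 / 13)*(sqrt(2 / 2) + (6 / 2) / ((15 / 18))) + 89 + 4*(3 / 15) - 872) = -7173698 / 8775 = -817.52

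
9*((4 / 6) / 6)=1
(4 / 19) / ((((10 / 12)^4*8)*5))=648 / 59375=0.01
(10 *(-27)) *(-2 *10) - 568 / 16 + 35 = 10799 / 2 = 5399.50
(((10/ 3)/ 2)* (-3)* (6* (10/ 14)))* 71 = -10650/ 7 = -1521.43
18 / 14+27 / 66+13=2263 / 154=14.69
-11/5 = -2.20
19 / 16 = 1.19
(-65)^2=4225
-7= -7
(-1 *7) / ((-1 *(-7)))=-1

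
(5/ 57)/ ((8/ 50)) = 125/ 228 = 0.55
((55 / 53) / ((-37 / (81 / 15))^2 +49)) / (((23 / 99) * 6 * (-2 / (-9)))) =0.03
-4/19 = -0.21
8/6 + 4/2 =10/3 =3.33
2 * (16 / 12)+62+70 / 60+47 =677 / 6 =112.83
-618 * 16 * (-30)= 296640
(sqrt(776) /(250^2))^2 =97 /488281250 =0.00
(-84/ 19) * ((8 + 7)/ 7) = -180/ 19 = -9.47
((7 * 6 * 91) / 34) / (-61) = -1911 / 1037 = -1.84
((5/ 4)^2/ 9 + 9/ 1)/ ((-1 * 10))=-1321/ 1440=-0.92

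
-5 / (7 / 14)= -10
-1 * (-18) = 18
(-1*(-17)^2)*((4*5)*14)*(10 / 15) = -161840 / 3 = -53946.67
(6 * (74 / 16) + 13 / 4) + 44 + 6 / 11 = 75.55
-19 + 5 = -14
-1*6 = -6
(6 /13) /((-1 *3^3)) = -2 /117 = -0.02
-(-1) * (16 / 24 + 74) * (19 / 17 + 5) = 23296 / 51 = 456.78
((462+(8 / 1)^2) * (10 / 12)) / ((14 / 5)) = 156.55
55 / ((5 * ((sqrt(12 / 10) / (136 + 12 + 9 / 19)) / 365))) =11326315 * sqrt(30) / 114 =544182.30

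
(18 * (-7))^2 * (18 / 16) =35721 / 2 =17860.50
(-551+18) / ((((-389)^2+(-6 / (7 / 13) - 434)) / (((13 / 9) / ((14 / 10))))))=-34645 / 9505179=-0.00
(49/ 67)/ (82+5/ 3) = 147/ 16817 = 0.01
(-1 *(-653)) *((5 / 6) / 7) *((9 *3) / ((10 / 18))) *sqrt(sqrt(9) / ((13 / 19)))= 52893 *sqrt(741) / 182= 7911.08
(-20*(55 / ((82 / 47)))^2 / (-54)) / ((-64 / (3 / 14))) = -33411125 / 27111168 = -1.23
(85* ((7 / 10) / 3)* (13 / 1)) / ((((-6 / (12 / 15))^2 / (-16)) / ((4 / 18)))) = -99008 / 6075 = -16.30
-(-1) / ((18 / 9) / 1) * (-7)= -7 / 2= -3.50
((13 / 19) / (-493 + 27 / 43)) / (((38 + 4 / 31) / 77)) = -1334333 / 475480776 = -0.00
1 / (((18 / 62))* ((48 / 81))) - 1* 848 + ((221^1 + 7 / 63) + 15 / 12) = -89255 / 144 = -619.83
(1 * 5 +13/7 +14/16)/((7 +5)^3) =433/96768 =0.00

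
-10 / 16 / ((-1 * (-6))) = -5 / 48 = -0.10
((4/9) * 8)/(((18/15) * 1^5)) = 80/27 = 2.96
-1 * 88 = -88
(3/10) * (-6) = -9/5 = -1.80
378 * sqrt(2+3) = 378 * sqrt(5) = 845.23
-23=-23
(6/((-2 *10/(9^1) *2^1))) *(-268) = 1809/5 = 361.80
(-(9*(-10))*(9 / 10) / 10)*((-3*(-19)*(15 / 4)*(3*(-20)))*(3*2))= -623295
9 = 9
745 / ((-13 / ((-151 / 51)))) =112495 / 663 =169.68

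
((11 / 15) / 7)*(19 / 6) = 209 / 630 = 0.33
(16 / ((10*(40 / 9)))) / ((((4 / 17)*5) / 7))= 1071 / 500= 2.14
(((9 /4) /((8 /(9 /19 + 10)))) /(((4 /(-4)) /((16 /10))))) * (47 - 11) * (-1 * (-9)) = -145071 /95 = -1527.06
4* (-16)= -64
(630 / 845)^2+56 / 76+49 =27291789 / 542659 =50.29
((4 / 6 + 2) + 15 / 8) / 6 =109 / 144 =0.76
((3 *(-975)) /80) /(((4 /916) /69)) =-9243585 /16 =-577724.06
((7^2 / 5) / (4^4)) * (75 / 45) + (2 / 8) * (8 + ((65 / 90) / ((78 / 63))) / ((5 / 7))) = 2903 / 1280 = 2.27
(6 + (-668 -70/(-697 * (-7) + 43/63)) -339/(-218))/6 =-553279634/5026317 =-110.08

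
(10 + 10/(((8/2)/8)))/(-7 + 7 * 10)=10/21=0.48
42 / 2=21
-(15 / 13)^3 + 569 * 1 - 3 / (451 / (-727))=567061475 / 990847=572.30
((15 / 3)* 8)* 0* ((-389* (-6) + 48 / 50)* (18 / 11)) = 0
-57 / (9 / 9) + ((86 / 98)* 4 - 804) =-857.49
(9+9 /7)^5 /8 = 241864704 /16807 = 14390.71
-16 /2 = -8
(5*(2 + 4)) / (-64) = -15 / 32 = -0.47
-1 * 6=-6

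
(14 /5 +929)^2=21706281 /25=868251.24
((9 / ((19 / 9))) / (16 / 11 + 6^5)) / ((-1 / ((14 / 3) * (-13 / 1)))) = 27027 / 812744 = 0.03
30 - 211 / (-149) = 4681 / 149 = 31.42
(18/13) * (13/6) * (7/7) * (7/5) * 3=63/5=12.60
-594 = -594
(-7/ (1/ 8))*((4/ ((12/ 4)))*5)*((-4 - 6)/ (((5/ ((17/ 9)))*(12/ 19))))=2233.09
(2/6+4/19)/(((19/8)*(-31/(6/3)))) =-16/1083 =-0.01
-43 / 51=-0.84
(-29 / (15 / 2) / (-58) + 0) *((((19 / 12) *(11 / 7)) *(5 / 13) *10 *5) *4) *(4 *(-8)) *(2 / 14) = -58.33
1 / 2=0.50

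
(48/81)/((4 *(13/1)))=4/351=0.01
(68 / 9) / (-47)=-68 / 423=-0.16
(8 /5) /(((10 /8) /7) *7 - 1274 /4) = -32 /6345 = -0.01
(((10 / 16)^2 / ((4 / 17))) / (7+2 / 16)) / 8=425 / 14592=0.03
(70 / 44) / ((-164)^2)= 35 / 591712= 0.00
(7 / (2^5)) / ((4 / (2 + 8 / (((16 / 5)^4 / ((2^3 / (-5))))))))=13461 / 131072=0.10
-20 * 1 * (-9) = 180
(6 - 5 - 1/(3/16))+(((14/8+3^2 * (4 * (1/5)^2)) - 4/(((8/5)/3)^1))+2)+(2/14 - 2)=-17851/2100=-8.50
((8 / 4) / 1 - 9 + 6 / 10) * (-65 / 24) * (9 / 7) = 22.29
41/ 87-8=-655/ 87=-7.53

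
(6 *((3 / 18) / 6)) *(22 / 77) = 1 / 21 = 0.05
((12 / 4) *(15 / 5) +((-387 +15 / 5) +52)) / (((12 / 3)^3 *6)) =-323 / 384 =-0.84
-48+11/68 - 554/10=-35101/340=-103.24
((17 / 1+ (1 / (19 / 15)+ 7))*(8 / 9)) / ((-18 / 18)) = -1256 / 57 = -22.04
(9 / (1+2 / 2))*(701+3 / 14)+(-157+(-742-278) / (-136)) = 84167 / 28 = 3005.96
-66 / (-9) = 22 / 3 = 7.33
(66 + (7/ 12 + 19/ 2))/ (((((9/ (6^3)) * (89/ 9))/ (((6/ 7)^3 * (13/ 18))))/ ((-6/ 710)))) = -7691112/ 10837085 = -0.71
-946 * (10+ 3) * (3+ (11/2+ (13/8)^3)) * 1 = -40269801/256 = -157303.91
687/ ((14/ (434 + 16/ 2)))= 151827/ 7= 21689.57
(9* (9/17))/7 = 81/119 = 0.68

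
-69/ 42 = -23/ 14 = -1.64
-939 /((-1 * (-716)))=-939 /716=-1.31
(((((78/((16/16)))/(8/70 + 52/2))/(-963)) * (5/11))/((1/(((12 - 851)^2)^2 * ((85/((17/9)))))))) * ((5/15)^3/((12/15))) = -28181834034956875/19364004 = -1455372248.17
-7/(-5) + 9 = 52/5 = 10.40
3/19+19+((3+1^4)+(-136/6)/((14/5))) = 6010/399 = 15.06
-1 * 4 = -4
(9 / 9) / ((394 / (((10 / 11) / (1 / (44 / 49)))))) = 20 / 9653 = 0.00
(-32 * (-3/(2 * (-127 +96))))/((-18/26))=208/93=2.24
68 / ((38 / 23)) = 782 / 19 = 41.16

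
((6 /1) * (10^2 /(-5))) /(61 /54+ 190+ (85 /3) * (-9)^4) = -6480 /10048651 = -0.00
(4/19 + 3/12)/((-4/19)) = -35/16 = -2.19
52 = 52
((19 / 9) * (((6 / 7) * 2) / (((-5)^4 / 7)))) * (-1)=-76 / 1875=-0.04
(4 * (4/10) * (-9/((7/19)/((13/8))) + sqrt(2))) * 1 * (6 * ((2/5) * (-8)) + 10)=102258/175 - 368 * sqrt(2)/25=563.51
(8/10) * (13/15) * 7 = 364/75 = 4.85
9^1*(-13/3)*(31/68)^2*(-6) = 112437/2312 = 48.63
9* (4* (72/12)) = 216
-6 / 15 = -2 / 5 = -0.40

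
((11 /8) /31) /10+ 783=1941851 /2480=783.00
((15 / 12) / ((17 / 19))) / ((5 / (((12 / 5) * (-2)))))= -114 / 85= -1.34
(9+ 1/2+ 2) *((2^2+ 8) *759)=104742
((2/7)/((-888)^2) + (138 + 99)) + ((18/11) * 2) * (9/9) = 7294426283/30358944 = 240.27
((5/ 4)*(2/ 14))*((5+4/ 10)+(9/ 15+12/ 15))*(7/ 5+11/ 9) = 1003/ 315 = 3.18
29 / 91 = 0.32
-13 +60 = 47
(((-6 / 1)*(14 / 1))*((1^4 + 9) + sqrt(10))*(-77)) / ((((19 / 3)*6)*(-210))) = -154 / 19 - 77*sqrt(10) / 95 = -10.67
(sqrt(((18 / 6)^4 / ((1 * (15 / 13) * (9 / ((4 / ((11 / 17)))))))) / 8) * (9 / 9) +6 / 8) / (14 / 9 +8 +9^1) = 27 / 668 +9 * sqrt(72930) / 18370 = 0.17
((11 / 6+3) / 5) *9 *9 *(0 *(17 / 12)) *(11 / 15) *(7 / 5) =0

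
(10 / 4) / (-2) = -5 / 4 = -1.25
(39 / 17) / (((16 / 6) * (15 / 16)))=78 / 85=0.92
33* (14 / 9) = 154 / 3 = 51.33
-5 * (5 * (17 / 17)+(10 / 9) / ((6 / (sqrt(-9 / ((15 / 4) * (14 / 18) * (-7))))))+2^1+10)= -85 - 10 * sqrt(15) / 63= -85.61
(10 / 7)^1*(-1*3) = -30 / 7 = -4.29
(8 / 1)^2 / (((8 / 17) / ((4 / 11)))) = 544 / 11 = 49.45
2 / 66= 1 / 33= 0.03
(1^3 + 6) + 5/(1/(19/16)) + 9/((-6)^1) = 183/16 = 11.44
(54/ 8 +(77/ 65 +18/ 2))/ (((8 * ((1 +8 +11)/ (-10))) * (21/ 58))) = -18241/ 6240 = -2.92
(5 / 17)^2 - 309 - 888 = -345908 / 289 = -1196.91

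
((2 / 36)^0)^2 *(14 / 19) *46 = 644 / 19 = 33.89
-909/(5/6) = -5454/5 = -1090.80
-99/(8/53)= -5247/8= -655.88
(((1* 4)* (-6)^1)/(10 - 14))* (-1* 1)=-6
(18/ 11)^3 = 5832/ 1331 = 4.38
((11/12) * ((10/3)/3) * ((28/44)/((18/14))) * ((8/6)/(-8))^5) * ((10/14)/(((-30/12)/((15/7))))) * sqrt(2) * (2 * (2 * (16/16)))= 25 * sqrt(2)/157464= 0.00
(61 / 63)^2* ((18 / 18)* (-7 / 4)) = -1.64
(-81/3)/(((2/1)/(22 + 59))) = -2187/2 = -1093.50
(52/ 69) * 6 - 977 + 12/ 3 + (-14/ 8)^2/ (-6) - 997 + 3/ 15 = -1965.79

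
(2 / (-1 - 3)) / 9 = -1 / 18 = -0.06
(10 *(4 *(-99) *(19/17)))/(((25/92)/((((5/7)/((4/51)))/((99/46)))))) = -482448/7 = -68921.14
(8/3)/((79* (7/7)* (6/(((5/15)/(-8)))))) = -0.00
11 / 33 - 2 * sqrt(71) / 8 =1 / 3 - sqrt(71) / 4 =-1.77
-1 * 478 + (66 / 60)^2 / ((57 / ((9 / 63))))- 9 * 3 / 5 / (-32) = -152522767 / 319200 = -477.83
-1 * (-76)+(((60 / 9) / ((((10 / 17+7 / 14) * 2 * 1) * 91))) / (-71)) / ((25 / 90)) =18167924 / 239057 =76.00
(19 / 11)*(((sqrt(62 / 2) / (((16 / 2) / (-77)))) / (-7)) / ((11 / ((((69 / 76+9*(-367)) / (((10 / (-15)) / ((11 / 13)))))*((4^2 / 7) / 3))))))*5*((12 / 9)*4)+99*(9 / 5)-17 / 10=353 / 2+1673060*sqrt(31) / 91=102541.38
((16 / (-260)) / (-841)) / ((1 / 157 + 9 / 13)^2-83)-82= -82.00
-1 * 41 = -41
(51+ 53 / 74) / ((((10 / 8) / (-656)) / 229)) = -6215213.49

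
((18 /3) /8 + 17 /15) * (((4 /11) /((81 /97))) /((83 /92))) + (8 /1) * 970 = 8609137612 /1109295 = 7760.91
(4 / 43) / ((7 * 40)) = 1 / 3010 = 0.00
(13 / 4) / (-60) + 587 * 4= 563507 / 240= 2347.95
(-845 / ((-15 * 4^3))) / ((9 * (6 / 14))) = 1183 / 5184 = 0.23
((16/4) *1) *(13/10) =5.20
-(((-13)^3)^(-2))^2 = -1/ 23298085122481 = -0.00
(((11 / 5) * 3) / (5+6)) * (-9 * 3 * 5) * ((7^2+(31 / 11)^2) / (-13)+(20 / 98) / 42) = 14708655 / 41503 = 354.40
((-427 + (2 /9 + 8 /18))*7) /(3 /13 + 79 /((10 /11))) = -34.25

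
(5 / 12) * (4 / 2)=5 / 6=0.83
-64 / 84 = -16 / 21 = -0.76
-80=-80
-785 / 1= -785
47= 47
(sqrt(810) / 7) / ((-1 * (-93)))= 3 * sqrt(10) / 217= 0.04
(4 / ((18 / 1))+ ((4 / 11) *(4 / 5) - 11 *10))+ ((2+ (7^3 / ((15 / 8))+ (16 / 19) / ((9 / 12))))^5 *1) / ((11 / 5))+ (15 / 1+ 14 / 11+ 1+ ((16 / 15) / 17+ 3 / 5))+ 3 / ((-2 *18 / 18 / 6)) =7126778454278914532335892 / 70322759161875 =101343840020.18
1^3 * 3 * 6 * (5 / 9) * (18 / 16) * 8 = 90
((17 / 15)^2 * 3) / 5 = 289 / 375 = 0.77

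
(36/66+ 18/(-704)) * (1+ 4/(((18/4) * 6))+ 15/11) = 22753/17424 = 1.31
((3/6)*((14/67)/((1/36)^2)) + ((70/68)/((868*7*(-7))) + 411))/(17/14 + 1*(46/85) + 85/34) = 37814166605/294501984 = 128.40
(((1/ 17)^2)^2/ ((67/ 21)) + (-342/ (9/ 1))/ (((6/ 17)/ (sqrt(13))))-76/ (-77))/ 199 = 425290549/ 85746082961-323 * sqrt(13)/ 597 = -1.95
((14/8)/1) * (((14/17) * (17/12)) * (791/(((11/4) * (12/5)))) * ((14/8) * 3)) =1356565/1056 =1284.63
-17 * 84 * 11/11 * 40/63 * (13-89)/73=206720/219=943.93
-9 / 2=-4.50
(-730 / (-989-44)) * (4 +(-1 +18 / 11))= 37230 / 11363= 3.28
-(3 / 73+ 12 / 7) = -897 / 511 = -1.76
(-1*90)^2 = 8100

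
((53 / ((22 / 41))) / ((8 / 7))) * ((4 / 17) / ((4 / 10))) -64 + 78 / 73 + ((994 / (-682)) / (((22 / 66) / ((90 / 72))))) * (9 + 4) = -83.14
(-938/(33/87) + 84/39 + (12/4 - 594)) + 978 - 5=-298692/143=-2088.76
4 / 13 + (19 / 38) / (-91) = 55 / 182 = 0.30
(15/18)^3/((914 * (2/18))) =125/21936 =0.01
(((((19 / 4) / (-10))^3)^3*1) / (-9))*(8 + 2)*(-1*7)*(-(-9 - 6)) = -2258813884453 / 15728640000000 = -0.14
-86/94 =-43/47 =-0.91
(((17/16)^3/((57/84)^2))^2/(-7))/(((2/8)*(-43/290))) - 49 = -22.85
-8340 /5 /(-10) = 834 /5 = 166.80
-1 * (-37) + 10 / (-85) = 627 / 17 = 36.88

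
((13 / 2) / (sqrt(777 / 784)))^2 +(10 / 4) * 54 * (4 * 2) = 124612 / 111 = 1122.63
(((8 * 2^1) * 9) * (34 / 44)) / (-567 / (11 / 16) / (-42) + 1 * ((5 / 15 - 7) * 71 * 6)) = -153 / 3878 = -0.04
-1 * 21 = -21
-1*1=-1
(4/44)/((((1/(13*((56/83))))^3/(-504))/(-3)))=583372468224/6289657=92751.08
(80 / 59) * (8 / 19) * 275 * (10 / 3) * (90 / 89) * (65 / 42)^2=18590000000 / 14666043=1267.55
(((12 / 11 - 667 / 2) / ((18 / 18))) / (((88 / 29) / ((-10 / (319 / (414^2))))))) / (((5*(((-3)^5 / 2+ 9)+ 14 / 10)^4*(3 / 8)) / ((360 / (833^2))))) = 0.00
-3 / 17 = -0.18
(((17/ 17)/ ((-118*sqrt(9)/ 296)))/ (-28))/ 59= 37/ 73101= 0.00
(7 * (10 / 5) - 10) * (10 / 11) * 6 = 240 / 11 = 21.82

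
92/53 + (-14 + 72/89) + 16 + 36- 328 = -1355926/4717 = -287.46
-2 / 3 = -0.67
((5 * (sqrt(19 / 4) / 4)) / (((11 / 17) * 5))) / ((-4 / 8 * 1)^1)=-17 * sqrt(19) / 44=-1.68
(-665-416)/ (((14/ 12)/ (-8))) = 51888/ 7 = 7412.57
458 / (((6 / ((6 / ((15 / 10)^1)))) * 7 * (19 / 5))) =4580 / 399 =11.48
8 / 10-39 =-38.20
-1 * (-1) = 1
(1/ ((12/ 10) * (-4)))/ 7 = -5/ 168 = -0.03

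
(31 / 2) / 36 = 31 / 72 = 0.43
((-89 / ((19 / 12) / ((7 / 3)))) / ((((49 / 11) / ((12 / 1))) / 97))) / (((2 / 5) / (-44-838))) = 75570555.79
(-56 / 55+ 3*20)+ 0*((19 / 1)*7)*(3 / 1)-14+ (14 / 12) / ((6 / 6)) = 15229 / 330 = 46.15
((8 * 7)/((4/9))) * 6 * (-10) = -7560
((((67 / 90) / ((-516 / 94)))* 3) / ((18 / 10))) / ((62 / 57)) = -59831 / 287928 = -0.21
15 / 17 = 0.88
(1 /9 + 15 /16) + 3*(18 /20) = 2699 /720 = 3.75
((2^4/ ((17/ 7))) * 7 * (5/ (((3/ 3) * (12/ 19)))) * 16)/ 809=297920/ 41259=7.22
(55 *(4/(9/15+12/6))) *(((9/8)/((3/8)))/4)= 825/13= 63.46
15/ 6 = 5/ 2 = 2.50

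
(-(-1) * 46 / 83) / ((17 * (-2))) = -23 / 1411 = -0.02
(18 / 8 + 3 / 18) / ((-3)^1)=-29 / 36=-0.81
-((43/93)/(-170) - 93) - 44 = 774733/15810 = 49.00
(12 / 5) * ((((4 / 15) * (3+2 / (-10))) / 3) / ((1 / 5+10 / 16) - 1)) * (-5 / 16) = 16 / 15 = 1.07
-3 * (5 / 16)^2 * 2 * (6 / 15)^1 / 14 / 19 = -15 / 17024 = -0.00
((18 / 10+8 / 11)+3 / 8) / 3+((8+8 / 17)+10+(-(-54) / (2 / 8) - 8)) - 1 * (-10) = 5328109 / 22440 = 237.44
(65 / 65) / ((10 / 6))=3 / 5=0.60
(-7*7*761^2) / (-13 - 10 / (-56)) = 794554012 / 359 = 2213242.37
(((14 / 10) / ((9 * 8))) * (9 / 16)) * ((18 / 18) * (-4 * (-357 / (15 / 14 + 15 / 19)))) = 110789 / 13200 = 8.39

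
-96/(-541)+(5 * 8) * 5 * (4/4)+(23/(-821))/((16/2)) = 711275685/3553288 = 200.17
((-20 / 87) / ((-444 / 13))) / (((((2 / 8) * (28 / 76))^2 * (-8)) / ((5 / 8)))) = -0.06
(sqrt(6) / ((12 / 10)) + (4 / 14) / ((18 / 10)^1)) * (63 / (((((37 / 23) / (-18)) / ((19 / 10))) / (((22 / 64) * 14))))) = -6359661 * sqrt(6) / 1184-302841 / 296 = -14180.14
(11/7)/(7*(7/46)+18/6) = 46/119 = 0.39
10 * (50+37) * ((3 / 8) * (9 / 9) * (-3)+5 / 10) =-2175 / 4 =-543.75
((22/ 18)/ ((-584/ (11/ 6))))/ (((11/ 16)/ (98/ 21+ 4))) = -0.05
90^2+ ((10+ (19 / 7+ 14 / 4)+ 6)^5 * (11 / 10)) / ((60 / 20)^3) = 33179511336061 / 145212480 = 228489.39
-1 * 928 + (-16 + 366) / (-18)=-8527 / 9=-947.44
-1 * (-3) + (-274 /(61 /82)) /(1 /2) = -44753 /61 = -733.66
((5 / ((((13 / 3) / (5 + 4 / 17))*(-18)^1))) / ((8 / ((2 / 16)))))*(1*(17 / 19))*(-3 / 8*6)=1335 / 126464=0.01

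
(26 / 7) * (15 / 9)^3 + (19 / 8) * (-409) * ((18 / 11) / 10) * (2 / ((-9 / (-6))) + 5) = -82286983 / 83160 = -989.50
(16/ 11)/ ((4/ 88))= 32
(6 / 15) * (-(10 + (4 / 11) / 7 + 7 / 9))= -4.33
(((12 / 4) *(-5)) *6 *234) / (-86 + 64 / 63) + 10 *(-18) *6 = -2227770 / 2677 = -832.19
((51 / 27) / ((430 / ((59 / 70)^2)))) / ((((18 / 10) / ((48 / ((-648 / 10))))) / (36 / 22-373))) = 1124363 / 2357586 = 0.48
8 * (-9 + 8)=-8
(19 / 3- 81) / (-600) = 0.12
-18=-18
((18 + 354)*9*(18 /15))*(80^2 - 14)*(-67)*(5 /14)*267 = -1147418062776 /7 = -163916866110.86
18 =18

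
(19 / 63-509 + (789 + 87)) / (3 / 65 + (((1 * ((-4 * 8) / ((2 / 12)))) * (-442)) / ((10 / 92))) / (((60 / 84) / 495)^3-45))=-2815781439095300 / 133006784108460507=-0.02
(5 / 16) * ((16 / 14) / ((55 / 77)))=1 / 2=0.50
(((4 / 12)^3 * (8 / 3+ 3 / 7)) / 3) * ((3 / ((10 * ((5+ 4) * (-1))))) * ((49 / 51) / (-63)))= 13 / 669222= 0.00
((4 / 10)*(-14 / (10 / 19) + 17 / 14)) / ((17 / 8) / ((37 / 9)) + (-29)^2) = -525992 / 43590575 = -0.01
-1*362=-362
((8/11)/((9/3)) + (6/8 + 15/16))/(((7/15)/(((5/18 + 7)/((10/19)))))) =2536291/44352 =57.19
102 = 102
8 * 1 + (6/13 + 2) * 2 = 168/13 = 12.92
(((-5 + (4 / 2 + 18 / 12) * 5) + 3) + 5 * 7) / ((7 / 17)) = 1717 / 14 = 122.64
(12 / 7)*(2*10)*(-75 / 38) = -9000 / 133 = -67.67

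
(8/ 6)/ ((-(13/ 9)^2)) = -108/ 169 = -0.64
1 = 1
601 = 601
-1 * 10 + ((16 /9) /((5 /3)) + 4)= -74 /15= -4.93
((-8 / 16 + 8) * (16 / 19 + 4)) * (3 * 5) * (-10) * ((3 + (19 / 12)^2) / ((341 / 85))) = -193789375 / 25916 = -7477.60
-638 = -638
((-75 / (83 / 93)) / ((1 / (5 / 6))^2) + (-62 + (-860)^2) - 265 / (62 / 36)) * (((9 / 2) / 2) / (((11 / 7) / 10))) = 2396879361765 / 226424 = 10585800.81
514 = 514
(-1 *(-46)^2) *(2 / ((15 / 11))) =-46552 / 15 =-3103.47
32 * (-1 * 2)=-64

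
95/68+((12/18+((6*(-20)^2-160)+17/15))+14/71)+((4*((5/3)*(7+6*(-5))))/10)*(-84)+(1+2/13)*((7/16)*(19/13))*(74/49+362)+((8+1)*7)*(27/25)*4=290698763413/71394050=4071.75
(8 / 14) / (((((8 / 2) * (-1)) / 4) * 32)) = -0.02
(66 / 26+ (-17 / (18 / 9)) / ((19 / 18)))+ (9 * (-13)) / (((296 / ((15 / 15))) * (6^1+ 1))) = -2850963 / 511784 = -5.57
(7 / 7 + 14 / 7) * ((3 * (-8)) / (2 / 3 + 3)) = -216 / 11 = -19.64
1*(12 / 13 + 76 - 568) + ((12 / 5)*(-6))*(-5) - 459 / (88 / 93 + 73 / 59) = -98013417 / 155753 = -629.29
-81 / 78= -27 / 26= -1.04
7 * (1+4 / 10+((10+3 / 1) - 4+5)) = 107.80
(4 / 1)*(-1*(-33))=132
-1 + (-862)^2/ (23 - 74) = -743095/ 51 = -14570.49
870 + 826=1696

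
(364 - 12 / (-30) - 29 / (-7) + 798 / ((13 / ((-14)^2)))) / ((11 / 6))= 33851802 / 5005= 6763.60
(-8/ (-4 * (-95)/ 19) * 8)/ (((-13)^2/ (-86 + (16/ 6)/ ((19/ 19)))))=800/ 507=1.58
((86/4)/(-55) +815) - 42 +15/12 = 170249/220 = 773.86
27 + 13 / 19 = 526 / 19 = 27.68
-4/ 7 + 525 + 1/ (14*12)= 88105/ 168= 524.43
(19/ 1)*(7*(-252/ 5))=-33516/ 5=-6703.20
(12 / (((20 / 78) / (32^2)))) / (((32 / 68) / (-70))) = -7128576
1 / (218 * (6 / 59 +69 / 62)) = 1829 / 484287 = 0.00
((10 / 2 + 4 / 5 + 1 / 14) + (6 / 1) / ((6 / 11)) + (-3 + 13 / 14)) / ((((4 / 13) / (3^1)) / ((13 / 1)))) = 1875.90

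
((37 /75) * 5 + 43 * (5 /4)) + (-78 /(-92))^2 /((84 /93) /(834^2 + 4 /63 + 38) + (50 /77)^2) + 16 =3984249271385802251 /53898463278507720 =73.92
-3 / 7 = -0.43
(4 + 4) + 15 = 23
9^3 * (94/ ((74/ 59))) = 2021517/ 37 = 54635.59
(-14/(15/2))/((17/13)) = -364/255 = -1.43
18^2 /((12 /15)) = 405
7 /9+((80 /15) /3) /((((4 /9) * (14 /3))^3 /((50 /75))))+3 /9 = 61441 /49392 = 1.24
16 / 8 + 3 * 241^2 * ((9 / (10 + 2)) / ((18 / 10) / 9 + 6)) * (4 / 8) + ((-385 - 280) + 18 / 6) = 2449965 / 248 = 9878.89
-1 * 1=-1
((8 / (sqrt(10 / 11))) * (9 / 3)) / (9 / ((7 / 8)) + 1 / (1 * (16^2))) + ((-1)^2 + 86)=89.45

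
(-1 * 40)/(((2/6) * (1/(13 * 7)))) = -10920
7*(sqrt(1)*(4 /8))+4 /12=23 /6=3.83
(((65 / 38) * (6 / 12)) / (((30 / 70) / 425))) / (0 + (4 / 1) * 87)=193375 / 79344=2.44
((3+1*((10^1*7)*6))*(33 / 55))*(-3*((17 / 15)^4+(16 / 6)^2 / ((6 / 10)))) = -32125487 / 3125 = -10280.16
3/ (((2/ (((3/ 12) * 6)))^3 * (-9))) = -9/ 64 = -0.14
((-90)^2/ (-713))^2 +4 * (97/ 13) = 1050177172/ 6608797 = 158.91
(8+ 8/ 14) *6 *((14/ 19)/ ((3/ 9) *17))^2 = 90720/ 104329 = 0.87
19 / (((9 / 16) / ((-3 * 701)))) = -213104 / 3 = -71034.67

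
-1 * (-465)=465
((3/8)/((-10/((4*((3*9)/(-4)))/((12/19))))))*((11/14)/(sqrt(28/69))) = 5643*sqrt(483)/62720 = 1.98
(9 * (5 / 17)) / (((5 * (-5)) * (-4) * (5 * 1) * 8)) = 9 / 13600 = 0.00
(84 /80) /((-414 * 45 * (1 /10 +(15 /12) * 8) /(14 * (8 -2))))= -0.00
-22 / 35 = -0.63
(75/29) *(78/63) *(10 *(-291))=-1891500/203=-9317.73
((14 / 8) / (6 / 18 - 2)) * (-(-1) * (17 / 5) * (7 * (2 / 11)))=-4.54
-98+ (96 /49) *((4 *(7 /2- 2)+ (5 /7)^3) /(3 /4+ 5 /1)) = -37044706 /386561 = -95.83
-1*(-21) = 21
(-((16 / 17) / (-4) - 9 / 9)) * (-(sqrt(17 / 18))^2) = -7 / 6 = -1.17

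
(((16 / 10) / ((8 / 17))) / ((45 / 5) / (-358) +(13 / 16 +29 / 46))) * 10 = 2239648 / 93393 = 23.98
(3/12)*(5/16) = 5/64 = 0.08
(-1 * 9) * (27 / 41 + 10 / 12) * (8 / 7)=-4404 / 287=-15.34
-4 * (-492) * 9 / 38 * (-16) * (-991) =140420736 / 19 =7390565.05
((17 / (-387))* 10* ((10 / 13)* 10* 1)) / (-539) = 17000 / 2711709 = 0.01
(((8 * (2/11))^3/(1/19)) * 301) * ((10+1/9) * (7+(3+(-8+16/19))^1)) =673161216/1331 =505755.98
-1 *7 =-7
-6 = -6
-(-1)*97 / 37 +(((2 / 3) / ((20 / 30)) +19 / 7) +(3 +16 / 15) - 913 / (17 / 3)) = -9953977 / 66045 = -150.72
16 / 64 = 1 / 4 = 0.25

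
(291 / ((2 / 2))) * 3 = 873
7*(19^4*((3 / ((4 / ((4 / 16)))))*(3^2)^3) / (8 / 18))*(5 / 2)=89778788505 / 128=701396785.20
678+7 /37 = 678.19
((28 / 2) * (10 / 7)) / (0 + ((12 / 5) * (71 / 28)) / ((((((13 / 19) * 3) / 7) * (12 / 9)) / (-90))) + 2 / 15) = -7800 / 546293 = -0.01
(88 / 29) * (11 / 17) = 968 / 493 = 1.96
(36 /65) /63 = 4 /455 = 0.01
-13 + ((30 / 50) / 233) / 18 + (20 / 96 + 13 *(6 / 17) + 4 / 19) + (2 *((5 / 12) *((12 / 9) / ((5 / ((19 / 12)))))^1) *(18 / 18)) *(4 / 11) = -7.86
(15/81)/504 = 5/13608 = 0.00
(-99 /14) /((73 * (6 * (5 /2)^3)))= -0.00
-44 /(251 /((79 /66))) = -158 /753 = -0.21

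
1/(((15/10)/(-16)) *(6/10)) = -17.78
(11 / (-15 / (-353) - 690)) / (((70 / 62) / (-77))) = 1324103 / 1217775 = 1.09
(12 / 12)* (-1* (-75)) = 75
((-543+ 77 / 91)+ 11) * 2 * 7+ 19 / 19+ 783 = -86478 / 13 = -6652.15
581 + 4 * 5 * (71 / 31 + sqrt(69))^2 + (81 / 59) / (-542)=2840 * sqrt(69) / 31 + 63487156657 / 30730858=2826.90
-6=-6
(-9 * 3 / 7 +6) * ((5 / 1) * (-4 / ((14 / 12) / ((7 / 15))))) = -120 / 7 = -17.14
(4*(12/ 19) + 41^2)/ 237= 31987/ 4503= 7.10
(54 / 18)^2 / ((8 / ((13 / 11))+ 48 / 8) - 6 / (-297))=11583 / 16460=0.70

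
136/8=17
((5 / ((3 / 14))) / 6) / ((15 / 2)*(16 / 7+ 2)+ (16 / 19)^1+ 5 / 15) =4655 / 39882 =0.12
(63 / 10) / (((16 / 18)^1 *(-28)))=-81 / 320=-0.25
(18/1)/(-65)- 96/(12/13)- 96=-200.28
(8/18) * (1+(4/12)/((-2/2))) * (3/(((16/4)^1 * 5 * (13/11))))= 22/585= 0.04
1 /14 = 0.07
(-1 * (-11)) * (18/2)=99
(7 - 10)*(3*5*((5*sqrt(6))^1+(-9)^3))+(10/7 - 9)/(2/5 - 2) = 32258.60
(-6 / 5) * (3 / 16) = -9 / 40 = -0.22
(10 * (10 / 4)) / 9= 25 / 9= 2.78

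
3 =3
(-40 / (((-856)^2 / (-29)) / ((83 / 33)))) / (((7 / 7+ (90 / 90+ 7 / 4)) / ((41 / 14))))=98687 / 31736628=0.00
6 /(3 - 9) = -1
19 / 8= 2.38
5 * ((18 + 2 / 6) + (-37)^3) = -759520 / 3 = -253173.33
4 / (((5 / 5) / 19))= 76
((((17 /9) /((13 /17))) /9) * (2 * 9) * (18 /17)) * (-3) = -204 /13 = -15.69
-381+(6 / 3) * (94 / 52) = -4906 / 13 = -377.38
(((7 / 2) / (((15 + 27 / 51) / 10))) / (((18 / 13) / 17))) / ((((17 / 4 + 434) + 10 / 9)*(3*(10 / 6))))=26299 / 2087844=0.01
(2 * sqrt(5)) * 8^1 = 16 * sqrt(5) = 35.78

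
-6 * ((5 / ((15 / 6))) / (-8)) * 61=183 / 2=91.50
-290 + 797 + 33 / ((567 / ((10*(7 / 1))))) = 13799 / 27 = 511.07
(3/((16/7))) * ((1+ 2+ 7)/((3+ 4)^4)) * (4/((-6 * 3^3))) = -5/37044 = -0.00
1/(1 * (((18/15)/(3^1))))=5/2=2.50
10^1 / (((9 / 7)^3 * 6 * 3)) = 1715 / 6561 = 0.26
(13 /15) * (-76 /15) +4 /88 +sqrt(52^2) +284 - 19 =1547639 /4950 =312.65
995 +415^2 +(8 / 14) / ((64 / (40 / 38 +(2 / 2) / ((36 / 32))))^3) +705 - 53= 6231835452930443 / 35841512448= 173872.00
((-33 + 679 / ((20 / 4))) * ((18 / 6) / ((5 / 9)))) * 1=13878 / 25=555.12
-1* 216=-216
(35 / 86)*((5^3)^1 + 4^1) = 105 / 2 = 52.50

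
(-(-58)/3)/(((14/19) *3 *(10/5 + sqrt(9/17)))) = 18734/3717 - 551 *sqrt(17)/1239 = 3.21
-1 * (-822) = 822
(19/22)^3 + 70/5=14.64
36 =36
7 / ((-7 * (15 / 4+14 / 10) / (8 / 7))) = -160 / 721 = -0.22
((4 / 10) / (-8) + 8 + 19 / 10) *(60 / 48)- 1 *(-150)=2597 / 16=162.31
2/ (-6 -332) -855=-144496/ 169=-855.01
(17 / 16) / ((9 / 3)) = 0.35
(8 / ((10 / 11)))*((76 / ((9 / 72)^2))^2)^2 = 24627875051208704 / 5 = 4925575010241740.80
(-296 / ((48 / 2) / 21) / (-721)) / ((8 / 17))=0.76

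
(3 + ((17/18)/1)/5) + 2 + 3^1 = 737/90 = 8.19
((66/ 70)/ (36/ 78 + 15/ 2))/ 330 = 13/ 36225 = 0.00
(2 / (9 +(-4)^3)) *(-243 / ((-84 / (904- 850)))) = -2187 / 385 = -5.68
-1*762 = -762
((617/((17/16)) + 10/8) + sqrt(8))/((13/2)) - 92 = -1091/442 + 4*sqrt(2)/13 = -2.03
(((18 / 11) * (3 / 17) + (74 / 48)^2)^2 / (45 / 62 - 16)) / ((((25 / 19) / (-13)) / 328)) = 25877961729930713 / 17167149331200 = 1507.41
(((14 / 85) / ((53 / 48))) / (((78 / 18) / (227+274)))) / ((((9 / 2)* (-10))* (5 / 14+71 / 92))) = -72272256 / 212883775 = -0.34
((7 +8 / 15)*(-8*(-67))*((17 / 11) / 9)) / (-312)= -128707 / 57915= -2.22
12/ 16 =3/ 4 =0.75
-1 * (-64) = 64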